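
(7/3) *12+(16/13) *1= 380/13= 29.23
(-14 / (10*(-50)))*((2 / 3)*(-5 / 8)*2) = -7 / 300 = -0.02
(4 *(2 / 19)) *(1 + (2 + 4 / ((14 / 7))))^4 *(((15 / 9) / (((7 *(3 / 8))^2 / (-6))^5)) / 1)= -858993459200000 / 3912564673899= -219.55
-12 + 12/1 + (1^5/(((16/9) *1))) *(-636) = -1431/4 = -357.75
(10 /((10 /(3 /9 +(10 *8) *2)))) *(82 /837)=39442 /2511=15.71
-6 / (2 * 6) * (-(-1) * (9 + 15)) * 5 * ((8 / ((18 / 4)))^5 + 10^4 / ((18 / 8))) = -5269771520 / 19683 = -267732.13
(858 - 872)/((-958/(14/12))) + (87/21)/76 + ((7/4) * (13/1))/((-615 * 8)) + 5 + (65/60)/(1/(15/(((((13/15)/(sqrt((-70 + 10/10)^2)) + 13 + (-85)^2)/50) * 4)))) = 47853768965143949/9392299453699680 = 5.10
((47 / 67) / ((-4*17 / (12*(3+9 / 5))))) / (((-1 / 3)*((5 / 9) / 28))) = 2558304 / 28475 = 89.84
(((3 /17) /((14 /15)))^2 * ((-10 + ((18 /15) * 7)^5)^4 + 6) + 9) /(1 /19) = 224274036850620761063027661346528407 /108039855957031250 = 2075845389314636282.33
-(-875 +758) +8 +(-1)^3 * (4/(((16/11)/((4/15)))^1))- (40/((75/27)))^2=-6232/75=-83.09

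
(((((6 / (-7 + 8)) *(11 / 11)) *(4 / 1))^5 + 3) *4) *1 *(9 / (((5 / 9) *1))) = 2579891148 / 5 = 515978229.60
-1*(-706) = 706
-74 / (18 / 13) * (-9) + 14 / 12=2893 / 6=482.17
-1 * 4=-4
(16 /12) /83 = 4 /249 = 0.02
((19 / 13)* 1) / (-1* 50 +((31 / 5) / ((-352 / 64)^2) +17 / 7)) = -80465 / 2607761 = -0.03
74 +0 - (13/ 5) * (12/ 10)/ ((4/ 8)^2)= 1538/ 25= 61.52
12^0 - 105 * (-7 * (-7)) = -5144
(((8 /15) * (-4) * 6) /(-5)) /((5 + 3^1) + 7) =64 /375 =0.17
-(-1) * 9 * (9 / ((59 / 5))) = 405 / 59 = 6.86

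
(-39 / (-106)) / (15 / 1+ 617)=39 / 66992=0.00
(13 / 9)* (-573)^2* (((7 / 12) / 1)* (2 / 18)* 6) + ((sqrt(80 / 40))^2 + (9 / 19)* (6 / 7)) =441535303 / 2394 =184434.13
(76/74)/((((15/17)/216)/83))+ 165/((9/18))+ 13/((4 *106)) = 1662737909/78440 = 21197.58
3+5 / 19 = 62 / 19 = 3.26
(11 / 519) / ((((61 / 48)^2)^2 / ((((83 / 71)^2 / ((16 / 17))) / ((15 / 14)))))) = 664857059328 / 60374305076065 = 0.01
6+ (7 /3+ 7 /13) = 346 /39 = 8.87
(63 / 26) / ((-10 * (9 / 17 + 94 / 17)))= -1071 / 26780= -0.04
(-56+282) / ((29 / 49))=11074 / 29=381.86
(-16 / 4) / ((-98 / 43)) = 86 / 49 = 1.76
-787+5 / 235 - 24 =-38116 / 47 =-810.98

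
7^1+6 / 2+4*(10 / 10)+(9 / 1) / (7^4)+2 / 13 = 441901 / 31213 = 14.16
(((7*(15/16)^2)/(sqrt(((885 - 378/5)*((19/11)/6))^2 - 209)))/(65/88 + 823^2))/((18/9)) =317625*sqrt(654419261)/416071159221679328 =0.00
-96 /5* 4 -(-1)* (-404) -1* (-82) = -1994 /5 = -398.80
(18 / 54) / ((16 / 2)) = 1 / 24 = 0.04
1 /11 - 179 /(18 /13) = -25579 /198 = -129.19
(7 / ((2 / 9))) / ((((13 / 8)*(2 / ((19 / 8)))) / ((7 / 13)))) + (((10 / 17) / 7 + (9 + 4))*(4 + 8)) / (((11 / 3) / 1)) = 48859263 / 884884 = 55.22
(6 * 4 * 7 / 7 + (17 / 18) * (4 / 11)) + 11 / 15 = 12413 / 495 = 25.08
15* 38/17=570/17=33.53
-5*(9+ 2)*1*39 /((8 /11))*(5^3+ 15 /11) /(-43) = 1490775 /172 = 8667.30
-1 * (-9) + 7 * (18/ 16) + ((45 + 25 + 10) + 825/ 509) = 401075/ 4072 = 98.50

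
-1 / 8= -0.12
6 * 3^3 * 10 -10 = 1610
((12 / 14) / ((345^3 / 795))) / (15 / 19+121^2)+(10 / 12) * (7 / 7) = 493614683713 / 592337619650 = 0.83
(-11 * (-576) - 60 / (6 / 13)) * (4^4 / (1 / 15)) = 23831040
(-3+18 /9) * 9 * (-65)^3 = 2471625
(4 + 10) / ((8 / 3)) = 21 / 4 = 5.25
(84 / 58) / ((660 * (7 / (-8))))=-4 / 1595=-0.00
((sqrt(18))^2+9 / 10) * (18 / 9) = 189 / 5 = 37.80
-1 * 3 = -3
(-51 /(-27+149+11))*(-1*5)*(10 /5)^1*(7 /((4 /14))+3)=14025 /133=105.45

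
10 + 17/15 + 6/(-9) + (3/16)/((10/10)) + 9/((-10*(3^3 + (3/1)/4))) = 94321/8880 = 10.62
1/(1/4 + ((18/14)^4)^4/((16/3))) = 531726889113616/5691992288833927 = 0.09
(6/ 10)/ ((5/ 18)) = 54/ 25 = 2.16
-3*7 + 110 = 89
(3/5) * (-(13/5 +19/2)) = -7.26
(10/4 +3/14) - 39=-254/7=-36.29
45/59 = 0.76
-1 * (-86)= 86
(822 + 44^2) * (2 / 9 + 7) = 179270 / 9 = 19918.89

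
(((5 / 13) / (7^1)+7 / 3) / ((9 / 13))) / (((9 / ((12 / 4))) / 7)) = 652 / 81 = 8.05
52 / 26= 2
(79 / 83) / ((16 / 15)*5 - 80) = -237 / 18592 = -0.01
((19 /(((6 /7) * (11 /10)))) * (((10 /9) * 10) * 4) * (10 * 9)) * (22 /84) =21111.11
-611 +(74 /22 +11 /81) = -541283 /891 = -607.50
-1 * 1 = -1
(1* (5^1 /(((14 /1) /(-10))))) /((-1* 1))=25 /7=3.57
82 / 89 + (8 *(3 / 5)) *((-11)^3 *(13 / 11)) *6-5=-20161383 / 445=-45306.48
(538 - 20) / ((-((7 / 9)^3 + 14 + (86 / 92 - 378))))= 1.43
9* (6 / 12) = 9 / 2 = 4.50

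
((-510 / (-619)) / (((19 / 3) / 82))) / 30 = 4182 / 11761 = 0.36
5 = 5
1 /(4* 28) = 1 /112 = 0.01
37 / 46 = 0.80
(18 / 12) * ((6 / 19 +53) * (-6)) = -9117 / 19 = -479.84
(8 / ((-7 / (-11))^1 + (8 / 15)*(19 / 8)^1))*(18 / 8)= 1485 / 157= 9.46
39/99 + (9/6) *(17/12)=665/264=2.52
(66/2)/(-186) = -11/62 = -0.18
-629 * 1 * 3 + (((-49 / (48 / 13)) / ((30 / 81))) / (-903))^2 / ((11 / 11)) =-1887.00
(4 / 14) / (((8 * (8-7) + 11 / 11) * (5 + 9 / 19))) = 19 / 3276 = 0.01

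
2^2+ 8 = 12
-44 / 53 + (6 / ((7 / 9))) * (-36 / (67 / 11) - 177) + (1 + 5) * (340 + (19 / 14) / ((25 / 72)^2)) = 10807924138 / 15535625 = 695.69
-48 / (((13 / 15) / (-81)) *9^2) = 720 / 13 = 55.38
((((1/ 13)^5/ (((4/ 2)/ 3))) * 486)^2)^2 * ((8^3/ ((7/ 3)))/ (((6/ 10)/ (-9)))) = -6507176520522240/ 133034746424165596071607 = -0.00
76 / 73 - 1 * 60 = -4304 / 73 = -58.96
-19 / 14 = -1.36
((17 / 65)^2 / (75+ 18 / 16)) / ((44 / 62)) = 35836 / 28303275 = 0.00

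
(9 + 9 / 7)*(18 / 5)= 1296 / 35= 37.03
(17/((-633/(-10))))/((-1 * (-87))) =170/55071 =0.00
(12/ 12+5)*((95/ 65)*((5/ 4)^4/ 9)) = 11875/ 4992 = 2.38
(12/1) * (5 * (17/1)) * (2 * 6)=12240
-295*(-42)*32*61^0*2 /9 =264320 /3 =88106.67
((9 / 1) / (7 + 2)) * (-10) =-10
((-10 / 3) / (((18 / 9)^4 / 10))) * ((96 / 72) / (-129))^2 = -100 / 449307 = -0.00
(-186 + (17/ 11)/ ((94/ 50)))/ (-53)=95737/ 27401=3.49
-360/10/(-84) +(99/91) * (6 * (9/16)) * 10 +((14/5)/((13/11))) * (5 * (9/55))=71133/1820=39.08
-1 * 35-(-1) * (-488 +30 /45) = -1567 /3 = -522.33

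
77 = 77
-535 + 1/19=-10164/19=-534.95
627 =627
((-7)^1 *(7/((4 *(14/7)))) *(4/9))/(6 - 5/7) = -343/666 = -0.52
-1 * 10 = -10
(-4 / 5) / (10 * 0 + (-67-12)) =4 / 395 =0.01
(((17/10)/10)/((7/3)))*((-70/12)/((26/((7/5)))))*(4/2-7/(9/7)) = 3689/46800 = 0.08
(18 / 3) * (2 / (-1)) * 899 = -10788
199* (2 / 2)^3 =199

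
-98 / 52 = -49 / 26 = -1.88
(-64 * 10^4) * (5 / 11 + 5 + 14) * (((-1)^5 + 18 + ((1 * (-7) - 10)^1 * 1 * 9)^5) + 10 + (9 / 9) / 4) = 11482881981869120000 / 11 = 1043898361988101818.18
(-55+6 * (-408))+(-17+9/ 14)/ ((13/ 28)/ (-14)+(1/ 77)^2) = -3141343/ 1565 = -2007.25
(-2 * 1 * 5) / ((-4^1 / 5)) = 25 / 2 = 12.50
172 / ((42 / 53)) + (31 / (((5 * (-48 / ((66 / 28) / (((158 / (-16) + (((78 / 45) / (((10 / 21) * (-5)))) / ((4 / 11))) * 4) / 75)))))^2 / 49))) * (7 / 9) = 7845962342839 / 35817789168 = 219.05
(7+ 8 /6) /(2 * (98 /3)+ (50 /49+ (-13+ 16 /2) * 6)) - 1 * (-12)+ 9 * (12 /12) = 113449 /5344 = 21.23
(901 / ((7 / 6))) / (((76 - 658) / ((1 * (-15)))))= 13515 / 679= 19.90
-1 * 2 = -2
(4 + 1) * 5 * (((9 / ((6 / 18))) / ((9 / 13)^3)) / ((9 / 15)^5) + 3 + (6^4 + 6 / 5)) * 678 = 39775372.74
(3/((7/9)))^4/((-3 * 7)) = -177147/16807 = -10.54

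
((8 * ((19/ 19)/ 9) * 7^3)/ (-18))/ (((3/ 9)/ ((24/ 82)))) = -5488/ 369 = -14.87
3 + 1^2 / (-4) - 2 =3 / 4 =0.75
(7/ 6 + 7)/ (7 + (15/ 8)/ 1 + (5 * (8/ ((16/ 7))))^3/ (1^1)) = 98/ 64419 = 0.00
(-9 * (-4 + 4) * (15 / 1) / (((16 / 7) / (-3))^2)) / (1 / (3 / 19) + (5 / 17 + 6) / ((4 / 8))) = 0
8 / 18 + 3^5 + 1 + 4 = 2236 / 9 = 248.44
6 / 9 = 2 / 3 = 0.67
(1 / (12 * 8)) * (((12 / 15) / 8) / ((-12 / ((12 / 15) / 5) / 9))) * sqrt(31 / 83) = -sqrt(2573) / 664000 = -0.00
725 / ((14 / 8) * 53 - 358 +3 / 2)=-580 / 211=-2.75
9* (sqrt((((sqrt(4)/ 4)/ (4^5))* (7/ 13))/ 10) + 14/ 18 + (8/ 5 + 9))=9* sqrt(455)/ 4160 + 512/ 5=102.45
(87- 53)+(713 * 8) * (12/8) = 8590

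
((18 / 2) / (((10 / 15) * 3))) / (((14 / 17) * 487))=0.01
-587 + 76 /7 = -4033 /7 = -576.14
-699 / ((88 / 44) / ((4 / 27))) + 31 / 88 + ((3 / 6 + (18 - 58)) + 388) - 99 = 156875 / 792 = 198.07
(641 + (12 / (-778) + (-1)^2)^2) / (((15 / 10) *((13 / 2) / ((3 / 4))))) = 97143450 / 1967173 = 49.38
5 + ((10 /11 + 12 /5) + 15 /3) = 732 /55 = 13.31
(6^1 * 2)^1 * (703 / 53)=8436 / 53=159.17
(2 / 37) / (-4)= -1 / 74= -0.01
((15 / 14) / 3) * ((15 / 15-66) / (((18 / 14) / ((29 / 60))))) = -8.73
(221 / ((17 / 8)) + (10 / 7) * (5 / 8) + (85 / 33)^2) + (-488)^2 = 7264887541 / 30492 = 238255.53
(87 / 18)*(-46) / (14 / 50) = -16675 / 21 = -794.05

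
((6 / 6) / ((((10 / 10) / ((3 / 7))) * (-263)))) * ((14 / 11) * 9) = -54 / 2893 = -0.02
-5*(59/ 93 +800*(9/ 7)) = -3350065/ 651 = -5146.03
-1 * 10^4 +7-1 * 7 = -10000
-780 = -780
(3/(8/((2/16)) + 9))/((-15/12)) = -12/365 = -0.03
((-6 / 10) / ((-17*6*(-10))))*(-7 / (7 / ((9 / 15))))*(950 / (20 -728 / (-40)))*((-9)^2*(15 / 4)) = 69255 / 25976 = 2.67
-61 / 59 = -1.03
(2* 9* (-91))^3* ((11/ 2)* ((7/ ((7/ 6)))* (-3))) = 435087781128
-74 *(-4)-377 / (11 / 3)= 2125 / 11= 193.18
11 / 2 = 5.50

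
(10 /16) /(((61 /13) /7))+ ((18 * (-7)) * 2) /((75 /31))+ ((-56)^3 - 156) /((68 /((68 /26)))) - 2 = -1088898301 /158600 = -6865.69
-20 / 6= -10 / 3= -3.33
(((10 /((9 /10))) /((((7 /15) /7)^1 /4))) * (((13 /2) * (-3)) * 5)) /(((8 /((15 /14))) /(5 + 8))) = -1584375 /14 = -113169.64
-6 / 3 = -2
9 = 9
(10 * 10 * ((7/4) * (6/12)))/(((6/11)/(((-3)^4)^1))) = 51975/4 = 12993.75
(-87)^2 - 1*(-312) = 7881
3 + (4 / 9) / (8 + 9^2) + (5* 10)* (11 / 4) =225089 / 1602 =140.50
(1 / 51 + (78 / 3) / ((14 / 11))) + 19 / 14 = 15569 / 714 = 21.81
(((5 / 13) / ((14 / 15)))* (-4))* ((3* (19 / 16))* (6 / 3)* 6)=-12825 / 182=-70.47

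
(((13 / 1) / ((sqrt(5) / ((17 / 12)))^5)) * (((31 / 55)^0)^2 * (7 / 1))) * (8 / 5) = 129206987 * sqrt(5) / 19440000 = 14.86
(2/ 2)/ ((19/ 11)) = 11/ 19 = 0.58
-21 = -21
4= 4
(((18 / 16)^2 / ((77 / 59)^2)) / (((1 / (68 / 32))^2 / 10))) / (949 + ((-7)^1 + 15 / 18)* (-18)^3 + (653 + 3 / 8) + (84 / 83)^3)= 0.00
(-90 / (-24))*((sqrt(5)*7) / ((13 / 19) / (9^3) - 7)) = -1454355*sqrt(5) / 387776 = -8.39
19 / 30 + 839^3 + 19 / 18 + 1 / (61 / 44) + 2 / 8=6484675143829 / 10980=590589721.66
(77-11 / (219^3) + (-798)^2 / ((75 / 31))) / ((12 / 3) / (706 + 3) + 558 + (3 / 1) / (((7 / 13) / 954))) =85780758070986034 / 1913496265250775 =44.83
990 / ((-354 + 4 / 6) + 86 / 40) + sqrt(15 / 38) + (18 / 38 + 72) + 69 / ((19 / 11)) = sqrt(570) / 38 + 2309424 / 21071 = 110.23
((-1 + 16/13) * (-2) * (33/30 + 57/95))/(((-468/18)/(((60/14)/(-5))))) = -153/5915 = -0.03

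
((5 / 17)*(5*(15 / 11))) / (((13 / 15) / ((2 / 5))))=2250 / 2431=0.93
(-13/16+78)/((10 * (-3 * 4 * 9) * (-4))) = 247/13824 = 0.02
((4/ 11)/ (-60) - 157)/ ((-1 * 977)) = 25906/ 161205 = 0.16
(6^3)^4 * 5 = 10883911680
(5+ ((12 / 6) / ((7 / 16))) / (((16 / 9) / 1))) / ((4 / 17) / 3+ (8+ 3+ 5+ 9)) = 2703 / 8953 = 0.30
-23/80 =-0.29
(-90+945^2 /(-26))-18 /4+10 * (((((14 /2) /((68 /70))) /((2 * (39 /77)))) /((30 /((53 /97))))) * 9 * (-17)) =-174723353 /5044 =-34639.84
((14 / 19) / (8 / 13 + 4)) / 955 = 91 / 544350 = 0.00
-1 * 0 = 0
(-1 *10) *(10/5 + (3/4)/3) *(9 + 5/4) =-1845/8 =-230.62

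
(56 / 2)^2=784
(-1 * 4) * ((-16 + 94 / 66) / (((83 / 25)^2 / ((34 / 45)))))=8177000 / 2046033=4.00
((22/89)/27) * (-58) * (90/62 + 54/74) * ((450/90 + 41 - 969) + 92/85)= 9265850088/8677055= 1067.86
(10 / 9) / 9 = 10 / 81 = 0.12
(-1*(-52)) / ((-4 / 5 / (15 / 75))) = -13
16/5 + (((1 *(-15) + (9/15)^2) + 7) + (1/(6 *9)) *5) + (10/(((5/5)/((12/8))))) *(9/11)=117691/14850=7.93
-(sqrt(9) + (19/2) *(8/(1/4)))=-307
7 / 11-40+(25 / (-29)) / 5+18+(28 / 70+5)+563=872248 / 1595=546.86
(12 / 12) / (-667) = -1 / 667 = -0.00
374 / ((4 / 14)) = 1309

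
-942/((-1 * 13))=942/13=72.46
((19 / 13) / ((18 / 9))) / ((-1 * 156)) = -19 / 4056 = -0.00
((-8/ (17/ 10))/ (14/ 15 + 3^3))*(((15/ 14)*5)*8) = -360000/ 49861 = -7.22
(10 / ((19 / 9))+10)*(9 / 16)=315 / 38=8.29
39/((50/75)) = 117/2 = 58.50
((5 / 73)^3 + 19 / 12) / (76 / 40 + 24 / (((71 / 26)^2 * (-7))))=1304352726005 / 1186220979726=1.10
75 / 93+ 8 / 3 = 323 / 93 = 3.47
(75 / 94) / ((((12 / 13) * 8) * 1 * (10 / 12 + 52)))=975 / 476768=0.00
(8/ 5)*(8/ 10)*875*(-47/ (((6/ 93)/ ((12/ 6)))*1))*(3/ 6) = -815920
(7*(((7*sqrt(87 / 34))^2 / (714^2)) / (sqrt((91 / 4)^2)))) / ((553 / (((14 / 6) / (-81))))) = -29 / 7356559158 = -0.00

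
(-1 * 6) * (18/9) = -12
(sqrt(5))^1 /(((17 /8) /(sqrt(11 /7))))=8 * sqrt(385) /119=1.32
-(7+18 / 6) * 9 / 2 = -45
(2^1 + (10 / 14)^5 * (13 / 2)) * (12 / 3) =215706 / 16807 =12.83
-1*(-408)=408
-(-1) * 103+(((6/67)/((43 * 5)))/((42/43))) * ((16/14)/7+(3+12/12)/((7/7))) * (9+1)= 2367451/22981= 103.02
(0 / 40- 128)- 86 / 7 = -982 / 7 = -140.29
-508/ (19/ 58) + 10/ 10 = -29445/ 19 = -1549.74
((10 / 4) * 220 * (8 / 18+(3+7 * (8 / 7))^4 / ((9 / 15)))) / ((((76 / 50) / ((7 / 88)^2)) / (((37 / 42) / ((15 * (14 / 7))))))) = 7110165125 / 4333824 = 1640.62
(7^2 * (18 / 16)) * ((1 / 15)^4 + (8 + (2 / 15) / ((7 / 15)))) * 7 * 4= 143876593 / 11250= 12789.03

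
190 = 190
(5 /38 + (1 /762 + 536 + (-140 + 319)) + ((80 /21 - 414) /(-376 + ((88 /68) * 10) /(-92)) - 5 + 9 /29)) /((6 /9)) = 153779049022621 /144082223138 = 1067.30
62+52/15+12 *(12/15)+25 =1501/15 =100.07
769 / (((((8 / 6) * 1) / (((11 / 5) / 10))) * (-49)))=-25377 / 9800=-2.59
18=18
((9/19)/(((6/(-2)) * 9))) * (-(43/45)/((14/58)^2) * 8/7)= 289304/879795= 0.33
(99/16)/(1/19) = 1881/16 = 117.56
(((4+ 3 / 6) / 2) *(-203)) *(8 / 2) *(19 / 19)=-1827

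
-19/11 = -1.73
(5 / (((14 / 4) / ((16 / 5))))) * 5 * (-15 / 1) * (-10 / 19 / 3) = 8000 / 133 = 60.15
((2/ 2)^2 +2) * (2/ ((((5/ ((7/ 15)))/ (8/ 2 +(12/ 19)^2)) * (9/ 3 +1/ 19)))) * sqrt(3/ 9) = 11116 * sqrt(3)/ 41325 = 0.47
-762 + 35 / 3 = -2251 / 3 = -750.33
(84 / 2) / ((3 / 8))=112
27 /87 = 9 /29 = 0.31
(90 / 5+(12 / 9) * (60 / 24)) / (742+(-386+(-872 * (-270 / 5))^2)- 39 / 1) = 64 / 6651840183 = 0.00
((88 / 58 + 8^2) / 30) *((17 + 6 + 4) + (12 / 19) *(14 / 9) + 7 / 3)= 1920 / 29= 66.21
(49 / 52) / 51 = 49 / 2652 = 0.02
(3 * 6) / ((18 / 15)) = 15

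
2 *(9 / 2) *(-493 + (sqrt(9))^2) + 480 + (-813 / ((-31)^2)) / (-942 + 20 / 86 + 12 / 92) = -3468860741187 / 894959119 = -3876.00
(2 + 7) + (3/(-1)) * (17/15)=28/5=5.60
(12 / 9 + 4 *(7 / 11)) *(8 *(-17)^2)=295936 / 33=8967.76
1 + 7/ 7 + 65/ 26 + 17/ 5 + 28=359/ 10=35.90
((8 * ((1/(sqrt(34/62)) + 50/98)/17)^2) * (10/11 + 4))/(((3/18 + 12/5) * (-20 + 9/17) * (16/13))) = -895639680/194536638373 - 526500 * sqrt(527)/3970135477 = -0.01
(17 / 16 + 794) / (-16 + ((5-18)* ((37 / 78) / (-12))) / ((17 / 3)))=-648771 / 12982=-49.97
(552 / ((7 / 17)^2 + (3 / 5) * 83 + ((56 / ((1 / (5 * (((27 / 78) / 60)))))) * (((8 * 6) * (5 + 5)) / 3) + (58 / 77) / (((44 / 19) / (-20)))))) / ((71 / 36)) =79045326360 / 85269390359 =0.93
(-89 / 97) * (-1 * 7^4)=213689 / 97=2202.98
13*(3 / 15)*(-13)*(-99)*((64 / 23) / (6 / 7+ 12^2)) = 7392 / 115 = 64.28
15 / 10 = 3 / 2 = 1.50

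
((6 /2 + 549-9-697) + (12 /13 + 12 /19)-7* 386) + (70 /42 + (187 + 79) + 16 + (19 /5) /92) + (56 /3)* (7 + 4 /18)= -7472777069 /3067740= -2435.92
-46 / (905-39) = -23 / 433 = -0.05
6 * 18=108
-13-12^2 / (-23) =-155 / 23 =-6.74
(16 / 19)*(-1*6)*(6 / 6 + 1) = -192 / 19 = -10.11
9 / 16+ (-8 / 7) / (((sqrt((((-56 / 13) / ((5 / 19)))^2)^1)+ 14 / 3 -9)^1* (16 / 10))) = 132261 / 262864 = 0.50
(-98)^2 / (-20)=-2401 / 5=-480.20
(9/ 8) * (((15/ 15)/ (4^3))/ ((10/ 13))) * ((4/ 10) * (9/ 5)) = 1053/ 64000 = 0.02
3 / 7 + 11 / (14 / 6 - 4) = -6.17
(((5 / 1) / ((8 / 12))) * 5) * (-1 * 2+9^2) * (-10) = -29625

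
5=5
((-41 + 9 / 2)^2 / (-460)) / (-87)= 0.03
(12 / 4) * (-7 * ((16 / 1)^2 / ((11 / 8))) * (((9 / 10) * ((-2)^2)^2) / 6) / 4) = -129024 / 55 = -2345.89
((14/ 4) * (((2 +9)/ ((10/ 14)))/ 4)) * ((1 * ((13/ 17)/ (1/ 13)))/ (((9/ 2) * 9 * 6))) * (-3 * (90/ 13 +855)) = -581581/ 408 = -1425.44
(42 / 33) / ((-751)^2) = 14 / 6204011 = 0.00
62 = 62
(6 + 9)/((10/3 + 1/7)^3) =0.36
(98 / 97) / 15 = 98 / 1455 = 0.07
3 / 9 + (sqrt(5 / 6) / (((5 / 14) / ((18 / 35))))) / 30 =sqrt(30) / 125 + 1 / 3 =0.38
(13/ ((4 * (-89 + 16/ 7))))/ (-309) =91/ 750252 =0.00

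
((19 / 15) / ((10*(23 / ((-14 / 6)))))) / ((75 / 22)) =-1463 / 388125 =-0.00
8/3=2.67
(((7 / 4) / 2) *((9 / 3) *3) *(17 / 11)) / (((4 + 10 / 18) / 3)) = 28917 / 3608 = 8.01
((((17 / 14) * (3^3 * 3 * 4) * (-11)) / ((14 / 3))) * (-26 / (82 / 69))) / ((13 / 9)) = 28218861 / 2009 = 14046.22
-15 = -15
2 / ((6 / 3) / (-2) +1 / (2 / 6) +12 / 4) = 2 / 5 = 0.40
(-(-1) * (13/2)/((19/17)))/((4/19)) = 221/8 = 27.62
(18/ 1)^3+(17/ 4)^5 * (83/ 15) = 207427651/ 15360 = 13504.40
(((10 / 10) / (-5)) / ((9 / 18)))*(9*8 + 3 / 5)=-726 / 25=-29.04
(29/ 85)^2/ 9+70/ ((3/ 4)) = 93.35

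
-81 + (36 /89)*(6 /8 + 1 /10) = -35892 /445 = -80.66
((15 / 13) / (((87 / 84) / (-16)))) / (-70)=96 / 377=0.25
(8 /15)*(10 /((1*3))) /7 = 16 /63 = 0.25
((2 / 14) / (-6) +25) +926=39941 / 42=950.98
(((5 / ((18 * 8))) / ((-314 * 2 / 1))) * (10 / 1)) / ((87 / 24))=-25 / 163908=-0.00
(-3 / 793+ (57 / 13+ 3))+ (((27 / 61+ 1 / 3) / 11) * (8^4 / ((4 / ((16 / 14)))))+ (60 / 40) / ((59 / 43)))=1967618657 / 21615594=91.03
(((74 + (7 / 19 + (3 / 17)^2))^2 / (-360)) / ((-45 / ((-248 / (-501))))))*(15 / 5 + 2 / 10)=1021975097344 / 1888211447625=0.54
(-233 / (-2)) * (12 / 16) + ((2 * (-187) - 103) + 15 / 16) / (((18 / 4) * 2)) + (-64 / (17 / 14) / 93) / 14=290387 / 8432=34.44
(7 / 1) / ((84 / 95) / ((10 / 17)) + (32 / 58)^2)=2796325 / 722074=3.87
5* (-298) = -1490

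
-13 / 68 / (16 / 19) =-247 / 1088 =-0.23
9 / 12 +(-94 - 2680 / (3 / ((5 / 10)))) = -6479 / 12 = -539.92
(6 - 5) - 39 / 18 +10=53 / 6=8.83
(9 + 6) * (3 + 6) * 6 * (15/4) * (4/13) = 12150/13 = 934.62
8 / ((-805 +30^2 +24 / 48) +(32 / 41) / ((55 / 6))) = 36080 / 431089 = 0.08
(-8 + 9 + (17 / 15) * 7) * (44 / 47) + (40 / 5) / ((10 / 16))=2984 / 141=21.16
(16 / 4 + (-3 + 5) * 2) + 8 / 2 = 12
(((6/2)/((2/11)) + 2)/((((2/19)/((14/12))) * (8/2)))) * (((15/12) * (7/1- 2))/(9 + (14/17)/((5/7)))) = 10457125/331392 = 31.56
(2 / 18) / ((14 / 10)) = 5 / 63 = 0.08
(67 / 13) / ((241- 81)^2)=67 / 332800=0.00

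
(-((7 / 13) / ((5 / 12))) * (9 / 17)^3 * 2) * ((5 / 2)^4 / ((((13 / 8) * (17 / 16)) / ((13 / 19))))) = -122472000 / 20629687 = -5.94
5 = 5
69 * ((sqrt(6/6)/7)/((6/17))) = 391/14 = 27.93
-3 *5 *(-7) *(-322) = -33810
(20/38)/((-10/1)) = -1/19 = -0.05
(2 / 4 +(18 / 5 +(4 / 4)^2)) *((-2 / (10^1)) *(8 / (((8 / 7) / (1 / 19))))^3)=-0.05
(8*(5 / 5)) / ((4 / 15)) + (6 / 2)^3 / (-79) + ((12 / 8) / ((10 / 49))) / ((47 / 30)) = 255081 / 7426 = 34.35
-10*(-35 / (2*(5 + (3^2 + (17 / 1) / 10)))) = 1750 / 157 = 11.15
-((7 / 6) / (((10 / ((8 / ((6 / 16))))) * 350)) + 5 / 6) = -0.84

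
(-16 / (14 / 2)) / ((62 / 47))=-376 / 217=-1.73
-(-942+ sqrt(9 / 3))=942 - sqrt(3)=940.27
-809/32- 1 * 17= -1353/32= -42.28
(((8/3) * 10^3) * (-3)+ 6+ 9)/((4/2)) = -7985/2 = -3992.50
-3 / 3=-1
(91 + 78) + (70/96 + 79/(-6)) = 2505/16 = 156.56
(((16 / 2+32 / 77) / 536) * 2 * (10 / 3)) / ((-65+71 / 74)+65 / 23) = -306360 / 179166911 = -0.00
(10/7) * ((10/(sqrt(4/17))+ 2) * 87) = 1740/7+ 4350 * sqrt(17)/7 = 2810.79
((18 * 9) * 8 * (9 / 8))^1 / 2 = 729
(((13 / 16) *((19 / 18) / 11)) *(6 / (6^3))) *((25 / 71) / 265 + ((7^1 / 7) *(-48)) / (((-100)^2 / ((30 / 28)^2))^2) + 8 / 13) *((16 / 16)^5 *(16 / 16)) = 220204511900977 / 164867113635840000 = 0.00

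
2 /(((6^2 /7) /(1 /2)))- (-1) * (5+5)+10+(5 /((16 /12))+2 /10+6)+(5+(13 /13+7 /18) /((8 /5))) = 2881 /80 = 36.01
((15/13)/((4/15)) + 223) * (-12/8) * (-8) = 35463/13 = 2727.92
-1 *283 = -283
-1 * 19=-19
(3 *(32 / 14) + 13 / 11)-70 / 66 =1612 / 231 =6.98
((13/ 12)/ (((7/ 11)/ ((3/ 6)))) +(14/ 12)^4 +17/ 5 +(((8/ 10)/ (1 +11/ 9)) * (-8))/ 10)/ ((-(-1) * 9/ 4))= 6595133/ 2551500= 2.58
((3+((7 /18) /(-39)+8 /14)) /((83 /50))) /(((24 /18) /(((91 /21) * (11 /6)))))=4812775 /376488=12.78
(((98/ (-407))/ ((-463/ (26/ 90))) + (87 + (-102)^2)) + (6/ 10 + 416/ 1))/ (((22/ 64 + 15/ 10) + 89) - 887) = -2959832275072/ 216041011065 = -13.70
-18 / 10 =-9 / 5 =-1.80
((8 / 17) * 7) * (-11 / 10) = -308 / 85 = -3.62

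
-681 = -681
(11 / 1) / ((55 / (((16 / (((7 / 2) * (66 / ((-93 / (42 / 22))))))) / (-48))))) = 31 / 2205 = 0.01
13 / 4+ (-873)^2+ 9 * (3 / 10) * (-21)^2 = 15266459 / 20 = 763322.95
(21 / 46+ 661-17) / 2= 29645 / 92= 322.23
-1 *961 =-961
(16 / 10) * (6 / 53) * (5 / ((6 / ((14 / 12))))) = 28 / 159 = 0.18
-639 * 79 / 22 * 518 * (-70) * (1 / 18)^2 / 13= 50845585 / 2574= 19753.53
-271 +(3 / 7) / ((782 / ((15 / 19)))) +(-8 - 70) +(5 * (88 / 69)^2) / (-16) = -349.51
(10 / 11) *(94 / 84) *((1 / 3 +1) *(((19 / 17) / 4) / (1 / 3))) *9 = 13395 / 1309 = 10.23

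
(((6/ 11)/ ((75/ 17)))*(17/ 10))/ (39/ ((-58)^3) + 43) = 0.00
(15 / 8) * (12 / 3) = 15 / 2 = 7.50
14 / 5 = 2.80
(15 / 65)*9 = 27 / 13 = 2.08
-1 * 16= -16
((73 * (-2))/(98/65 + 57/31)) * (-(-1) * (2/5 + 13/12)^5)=-164277444930131/524335680000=-313.31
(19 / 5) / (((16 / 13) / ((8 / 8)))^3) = 41743 / 20480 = 2.04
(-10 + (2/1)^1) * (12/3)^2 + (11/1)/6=-757/6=-126.17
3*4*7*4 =336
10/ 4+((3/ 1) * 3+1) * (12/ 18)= 55/ 6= 9.17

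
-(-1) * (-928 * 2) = -1856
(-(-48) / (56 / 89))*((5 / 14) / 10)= 2.72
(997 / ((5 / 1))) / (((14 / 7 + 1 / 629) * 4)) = 627113 / 25180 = 24.91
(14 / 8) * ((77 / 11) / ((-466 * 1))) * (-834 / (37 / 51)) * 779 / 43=811782657 / 1482812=547.46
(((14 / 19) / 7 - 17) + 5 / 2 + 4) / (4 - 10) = 395 / 228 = 1.73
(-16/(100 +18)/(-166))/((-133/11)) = -44/651301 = -0.00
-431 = -431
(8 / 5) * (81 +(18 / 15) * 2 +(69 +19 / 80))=12211 / 50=244.22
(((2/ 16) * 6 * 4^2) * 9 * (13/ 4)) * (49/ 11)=17199/ 11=1563.55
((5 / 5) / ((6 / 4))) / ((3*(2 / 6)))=2 / 3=0.67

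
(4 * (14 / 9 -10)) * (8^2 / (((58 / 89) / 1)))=-865792 / 261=-3317.21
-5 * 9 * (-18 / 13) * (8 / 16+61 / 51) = 23355 / 221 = 105.68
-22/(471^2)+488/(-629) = -108272246/139537989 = -0.78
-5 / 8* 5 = -25 / 8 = -3.12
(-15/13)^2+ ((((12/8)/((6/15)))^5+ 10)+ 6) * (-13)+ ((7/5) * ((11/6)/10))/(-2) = -127810074889/12979200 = -9847.30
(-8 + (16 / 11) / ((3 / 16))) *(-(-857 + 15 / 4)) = -6826 / 33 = -206.85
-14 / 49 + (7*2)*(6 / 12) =47 / 7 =6.71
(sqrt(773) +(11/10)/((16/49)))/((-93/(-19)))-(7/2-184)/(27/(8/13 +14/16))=19* sqrt(773)/93 +18544247/1740960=16.33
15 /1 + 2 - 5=12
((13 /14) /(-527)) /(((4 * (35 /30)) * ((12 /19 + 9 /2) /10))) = -0.00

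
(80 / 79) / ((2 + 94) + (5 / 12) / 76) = 72960 / 6917003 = 0.01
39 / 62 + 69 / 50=1557 / 775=2.01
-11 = -11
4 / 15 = 0.27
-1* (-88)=88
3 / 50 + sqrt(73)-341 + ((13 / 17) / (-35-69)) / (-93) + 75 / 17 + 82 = -80481803 / 316200 + sqrt(73) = -245.98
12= 12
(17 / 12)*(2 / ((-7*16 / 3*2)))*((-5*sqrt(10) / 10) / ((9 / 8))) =17*sqrt(10) / 1008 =0.05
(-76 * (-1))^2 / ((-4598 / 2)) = -304 / 121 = -2.51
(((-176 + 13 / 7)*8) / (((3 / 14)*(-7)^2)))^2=380406016 / 21609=17604.05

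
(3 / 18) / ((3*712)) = 1 / 12816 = 0.00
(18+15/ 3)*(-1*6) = -138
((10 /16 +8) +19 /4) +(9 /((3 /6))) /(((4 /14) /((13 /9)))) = 835 /8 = 104.38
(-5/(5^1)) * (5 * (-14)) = 70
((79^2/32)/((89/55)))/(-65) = -68651/37024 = -1.85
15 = 15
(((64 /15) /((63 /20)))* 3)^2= 65536 /3969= 16.51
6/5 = 1.20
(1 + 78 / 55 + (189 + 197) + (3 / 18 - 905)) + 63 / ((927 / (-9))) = -17573741 / 33990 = -517.03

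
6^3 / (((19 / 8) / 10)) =17280 / 19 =909.47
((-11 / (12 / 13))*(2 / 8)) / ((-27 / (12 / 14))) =143 / 1512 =0.09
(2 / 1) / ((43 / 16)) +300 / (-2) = -6418 / 43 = -149.26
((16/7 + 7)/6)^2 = 4225/1764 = 2.40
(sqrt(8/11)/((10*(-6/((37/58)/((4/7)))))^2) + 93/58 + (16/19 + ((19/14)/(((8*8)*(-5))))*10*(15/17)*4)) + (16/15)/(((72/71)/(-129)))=-6297441799/47209680 + 67081*sqrt(22)/1065715200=-133.39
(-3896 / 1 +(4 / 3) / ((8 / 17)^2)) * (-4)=186719 / 12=15559.92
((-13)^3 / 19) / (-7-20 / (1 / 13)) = 2197 / 5073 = 0.43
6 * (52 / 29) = 312 / 29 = 10.76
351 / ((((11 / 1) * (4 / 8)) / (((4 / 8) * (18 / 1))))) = 6318 / 11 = 574.36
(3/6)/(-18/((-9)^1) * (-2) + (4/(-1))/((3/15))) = -1/48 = -0.02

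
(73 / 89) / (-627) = -73 / 55803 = -0.00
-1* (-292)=292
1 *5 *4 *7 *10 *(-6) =-8400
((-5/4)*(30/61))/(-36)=0.02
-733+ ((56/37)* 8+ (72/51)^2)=-7687185/10693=-718.90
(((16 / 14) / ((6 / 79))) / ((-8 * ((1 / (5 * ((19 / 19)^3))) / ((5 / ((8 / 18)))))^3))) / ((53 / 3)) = -18949.20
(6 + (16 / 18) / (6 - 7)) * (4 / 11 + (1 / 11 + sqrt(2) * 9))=67.38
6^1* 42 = 252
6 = 6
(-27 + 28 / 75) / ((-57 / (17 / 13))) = 33949 / 55575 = 0.61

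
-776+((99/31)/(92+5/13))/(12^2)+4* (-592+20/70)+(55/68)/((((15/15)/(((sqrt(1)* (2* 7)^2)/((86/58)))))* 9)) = -85893944716261/27433587888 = -3130.98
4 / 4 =1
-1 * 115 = -115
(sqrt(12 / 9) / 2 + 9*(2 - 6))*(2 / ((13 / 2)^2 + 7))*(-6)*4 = 6912 / 197 - 64*sqrt(3) / 197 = 34.52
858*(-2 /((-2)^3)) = 429 /2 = 214.50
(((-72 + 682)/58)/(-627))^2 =0.00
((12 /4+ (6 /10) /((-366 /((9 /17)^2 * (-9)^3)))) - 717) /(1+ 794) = -41937337 /46716850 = -0.90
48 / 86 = 24 / 43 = 0.56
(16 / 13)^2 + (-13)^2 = 170.51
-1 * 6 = -6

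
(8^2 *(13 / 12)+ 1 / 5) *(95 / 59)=19817 / 177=111.96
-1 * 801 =-801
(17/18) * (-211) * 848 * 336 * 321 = -18226321792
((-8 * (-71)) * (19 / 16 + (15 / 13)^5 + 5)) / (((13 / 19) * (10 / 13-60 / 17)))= -1121607324531 / 452977460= -2476.08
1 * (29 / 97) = 29 / 97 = 0.30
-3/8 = -0.38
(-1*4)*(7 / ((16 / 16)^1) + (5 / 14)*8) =-276 / 7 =-39.43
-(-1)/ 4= 1/ 4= 0.25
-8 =-8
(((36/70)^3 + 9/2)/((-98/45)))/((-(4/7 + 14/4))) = 1192617/2280950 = 0.52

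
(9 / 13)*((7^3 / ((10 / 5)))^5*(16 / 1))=42728053589487 / 26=1643386676518.73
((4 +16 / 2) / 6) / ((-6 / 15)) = -5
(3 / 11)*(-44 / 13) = -12 / 13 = -0.92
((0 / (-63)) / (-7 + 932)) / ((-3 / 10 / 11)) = 0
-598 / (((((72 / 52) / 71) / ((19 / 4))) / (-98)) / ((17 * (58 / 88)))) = 126668751391 / 792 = 159935292.16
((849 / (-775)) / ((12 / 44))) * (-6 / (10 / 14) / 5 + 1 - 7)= 597696 / 19375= 30.85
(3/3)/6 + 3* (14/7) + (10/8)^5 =28319/3072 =9.22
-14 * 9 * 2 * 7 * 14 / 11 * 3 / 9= -8232 / 11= -748.36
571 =571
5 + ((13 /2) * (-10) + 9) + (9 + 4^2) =-26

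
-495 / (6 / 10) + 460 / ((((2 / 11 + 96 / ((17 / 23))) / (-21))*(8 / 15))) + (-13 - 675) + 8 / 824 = -8278313397 / 5010332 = -1652.25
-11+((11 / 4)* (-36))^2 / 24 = 3179 / 8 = 397.38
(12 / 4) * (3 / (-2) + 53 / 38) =-6 / 19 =-0.32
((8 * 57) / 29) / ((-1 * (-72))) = 0.22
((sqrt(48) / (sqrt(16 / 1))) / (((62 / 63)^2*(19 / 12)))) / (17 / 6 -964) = -71442*sqrt(3) / 105299653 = -0.00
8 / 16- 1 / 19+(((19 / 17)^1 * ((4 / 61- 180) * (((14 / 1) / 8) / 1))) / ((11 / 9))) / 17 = -121516961 / 7368922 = -16.49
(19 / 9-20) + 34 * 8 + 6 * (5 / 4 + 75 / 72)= 9643 / 36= 267.86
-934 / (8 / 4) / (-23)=467 / 23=20.30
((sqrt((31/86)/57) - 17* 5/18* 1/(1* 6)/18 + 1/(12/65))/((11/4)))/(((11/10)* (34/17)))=10* sqrt(151962)/296571 + 52225/58806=0.90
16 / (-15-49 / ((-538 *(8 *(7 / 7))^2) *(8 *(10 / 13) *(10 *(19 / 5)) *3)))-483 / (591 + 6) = -1.88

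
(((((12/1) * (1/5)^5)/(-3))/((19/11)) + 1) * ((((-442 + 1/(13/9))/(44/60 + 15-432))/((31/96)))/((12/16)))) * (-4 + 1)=-98030000736/7470360625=-13.12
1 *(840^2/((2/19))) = 6703200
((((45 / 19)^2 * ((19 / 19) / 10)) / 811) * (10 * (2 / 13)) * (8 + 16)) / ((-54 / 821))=-1477800 / 3806023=-0.39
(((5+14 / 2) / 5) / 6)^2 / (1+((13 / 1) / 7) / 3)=42 / 425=0.10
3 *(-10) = -30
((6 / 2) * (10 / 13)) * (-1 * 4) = -120 / 13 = -9.23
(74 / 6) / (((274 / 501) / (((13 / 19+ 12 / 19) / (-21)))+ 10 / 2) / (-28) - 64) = -4325300 / 22398099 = -0.19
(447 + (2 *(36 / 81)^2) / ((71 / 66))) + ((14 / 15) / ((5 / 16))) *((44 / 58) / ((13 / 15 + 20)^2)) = 2436565081831 / 5446390617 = 447.37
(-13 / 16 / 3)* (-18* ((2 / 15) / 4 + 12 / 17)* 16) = 4901 / 85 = 57.66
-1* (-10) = 10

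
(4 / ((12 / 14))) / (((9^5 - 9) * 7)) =1 / 88560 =0.00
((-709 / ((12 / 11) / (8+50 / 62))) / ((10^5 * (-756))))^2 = 10279323769 / 1793456640000000000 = 0.00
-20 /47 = -0.43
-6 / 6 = -1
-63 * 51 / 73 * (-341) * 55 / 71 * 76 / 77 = 59477220 / 5183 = 11475.44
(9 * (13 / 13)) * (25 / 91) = 225 / 91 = 2.47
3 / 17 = 0.18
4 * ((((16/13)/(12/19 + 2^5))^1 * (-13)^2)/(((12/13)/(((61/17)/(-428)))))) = -195871/845835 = -0.23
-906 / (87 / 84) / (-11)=25368 / 319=79.52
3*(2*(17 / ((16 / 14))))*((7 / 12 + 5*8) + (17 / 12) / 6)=3643.14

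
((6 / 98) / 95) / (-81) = -1 / 125685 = -0.00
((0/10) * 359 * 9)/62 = 0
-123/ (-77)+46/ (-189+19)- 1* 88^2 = -50675796/ 6545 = -7742.67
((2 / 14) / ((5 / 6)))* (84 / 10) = 36 / 25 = 1.44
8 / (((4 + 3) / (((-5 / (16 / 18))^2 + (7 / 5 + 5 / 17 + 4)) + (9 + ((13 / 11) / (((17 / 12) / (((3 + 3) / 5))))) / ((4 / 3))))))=2817599 / 52360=53.81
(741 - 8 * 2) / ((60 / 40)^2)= 2900 / 9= 322.22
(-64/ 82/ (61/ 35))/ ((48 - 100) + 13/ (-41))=224/ 26169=0.01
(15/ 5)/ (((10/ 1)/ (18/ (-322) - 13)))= -3153/ 805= -3.92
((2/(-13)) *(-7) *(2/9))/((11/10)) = 280/1287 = 0.22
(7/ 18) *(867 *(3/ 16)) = 2023/ 32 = 63.22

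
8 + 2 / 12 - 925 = -5501 / 6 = -916.83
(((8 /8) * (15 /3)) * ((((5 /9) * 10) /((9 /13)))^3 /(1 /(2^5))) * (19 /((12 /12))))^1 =834860000000 /531441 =1570936.38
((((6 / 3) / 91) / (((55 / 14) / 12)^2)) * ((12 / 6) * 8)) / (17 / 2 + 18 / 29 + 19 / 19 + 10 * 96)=7483392 / 2212699775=0.00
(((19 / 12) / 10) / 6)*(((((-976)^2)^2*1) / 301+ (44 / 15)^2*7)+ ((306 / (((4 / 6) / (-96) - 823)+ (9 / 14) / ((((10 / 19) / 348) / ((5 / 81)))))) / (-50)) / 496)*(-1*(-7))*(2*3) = 96580615934502586707673 / 28905919713000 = 3341205431.05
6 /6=1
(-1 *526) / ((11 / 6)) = -3156 / 11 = -286.91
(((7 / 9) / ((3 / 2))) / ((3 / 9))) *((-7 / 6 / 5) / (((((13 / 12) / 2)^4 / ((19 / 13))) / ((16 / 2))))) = -91521024 / 1856465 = -49.30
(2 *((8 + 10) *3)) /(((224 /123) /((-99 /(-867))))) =109593 /16184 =6.77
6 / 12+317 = 635 / 2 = 317.50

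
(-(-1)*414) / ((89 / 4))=1656 / 89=18.61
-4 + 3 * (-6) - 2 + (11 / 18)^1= -421 / 18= -23.39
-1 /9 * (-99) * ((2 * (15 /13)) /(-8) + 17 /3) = 9229 /156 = 59.16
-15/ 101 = -0.15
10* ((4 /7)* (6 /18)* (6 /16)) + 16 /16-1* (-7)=61 /7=8.71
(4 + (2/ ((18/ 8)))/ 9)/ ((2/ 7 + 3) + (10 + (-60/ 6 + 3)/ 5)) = 2905/ 8424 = 0.34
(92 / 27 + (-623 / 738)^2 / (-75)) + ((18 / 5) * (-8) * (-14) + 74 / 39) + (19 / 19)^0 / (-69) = 4989038728969 / 12213641700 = 408.48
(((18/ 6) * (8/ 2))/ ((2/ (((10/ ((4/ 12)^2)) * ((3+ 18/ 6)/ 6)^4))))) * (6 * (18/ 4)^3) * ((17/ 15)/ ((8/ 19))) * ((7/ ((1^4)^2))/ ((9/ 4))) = 2472403.50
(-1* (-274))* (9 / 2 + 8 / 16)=1370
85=85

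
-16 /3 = -5.33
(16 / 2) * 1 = 8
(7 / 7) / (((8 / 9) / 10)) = 45 / 4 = 11.25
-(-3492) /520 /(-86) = -873 /11180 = -0.08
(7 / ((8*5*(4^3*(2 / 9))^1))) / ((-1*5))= -63 / 25600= -0.00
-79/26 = -3.04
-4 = -4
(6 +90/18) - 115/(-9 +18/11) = 2156/81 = 26.62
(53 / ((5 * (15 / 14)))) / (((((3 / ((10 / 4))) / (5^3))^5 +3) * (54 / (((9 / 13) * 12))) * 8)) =1415252685546875 / 22315979004512778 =0.06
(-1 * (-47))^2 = 2209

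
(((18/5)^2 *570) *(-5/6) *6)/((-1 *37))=36936/37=998.27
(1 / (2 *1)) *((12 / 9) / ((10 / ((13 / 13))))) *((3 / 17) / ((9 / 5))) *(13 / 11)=13 / 1683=0.01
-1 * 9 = -9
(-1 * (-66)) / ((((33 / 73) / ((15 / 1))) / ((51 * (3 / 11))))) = 335070 / 11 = 30460.91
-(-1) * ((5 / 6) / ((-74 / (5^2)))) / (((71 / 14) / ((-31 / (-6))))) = -27125 / 94572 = -0.29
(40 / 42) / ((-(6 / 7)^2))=-35 / 27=-1.30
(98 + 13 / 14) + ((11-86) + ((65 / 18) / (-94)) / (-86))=24373715 / 1018584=23.93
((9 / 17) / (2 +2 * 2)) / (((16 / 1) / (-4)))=-3 / 136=-0.02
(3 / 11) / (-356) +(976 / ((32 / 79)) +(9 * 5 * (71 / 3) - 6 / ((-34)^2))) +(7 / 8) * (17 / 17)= 7866317111 / 2263448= 3475.37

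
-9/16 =-0.56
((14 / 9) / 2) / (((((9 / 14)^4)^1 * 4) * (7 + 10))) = 67228 / 1003833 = 0.07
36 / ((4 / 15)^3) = 30375 / 16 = 1898.44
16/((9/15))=80/3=26.67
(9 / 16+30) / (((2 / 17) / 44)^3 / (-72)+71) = 115116129612 / 267427245887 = 0.43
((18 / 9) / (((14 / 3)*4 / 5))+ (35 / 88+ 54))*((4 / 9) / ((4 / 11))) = 67.14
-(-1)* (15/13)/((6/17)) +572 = 14957/26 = 575.27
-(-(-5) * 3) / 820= -3 / 164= -0.02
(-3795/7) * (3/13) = -11385/91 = -125.11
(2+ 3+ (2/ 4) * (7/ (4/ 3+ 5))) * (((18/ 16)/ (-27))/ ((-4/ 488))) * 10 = 64355/ 228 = 282.26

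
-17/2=-8.50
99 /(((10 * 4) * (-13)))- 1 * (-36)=35.81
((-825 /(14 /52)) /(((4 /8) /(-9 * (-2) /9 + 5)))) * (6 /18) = -14300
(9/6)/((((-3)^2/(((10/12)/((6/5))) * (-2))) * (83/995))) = -24875/8964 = -2.77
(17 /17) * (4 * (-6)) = -24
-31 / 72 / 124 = -1 / 288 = -0.00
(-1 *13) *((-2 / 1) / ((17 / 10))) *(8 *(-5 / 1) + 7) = -8580 / 17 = -504.71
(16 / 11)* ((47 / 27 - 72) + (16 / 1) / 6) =-29200 / 297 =-98.32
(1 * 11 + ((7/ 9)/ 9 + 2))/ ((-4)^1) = -3.27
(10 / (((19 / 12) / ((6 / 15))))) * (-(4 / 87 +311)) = -432976 / 551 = -785.80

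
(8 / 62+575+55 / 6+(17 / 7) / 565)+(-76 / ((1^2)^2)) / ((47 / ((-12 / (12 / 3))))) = 20369668169 / 34574610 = 589.15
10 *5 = 50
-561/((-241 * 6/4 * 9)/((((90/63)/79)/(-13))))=-3740/15592941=-0.00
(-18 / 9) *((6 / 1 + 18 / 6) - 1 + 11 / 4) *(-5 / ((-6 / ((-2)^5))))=1720 / 3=573.33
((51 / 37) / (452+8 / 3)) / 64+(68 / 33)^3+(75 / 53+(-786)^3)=-271574320439473902137 / 559269418752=-485587645.84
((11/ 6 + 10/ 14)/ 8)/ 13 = 107/ 4368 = 0.02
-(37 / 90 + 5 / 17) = -1079 / 1530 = -0.71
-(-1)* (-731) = -731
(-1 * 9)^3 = -729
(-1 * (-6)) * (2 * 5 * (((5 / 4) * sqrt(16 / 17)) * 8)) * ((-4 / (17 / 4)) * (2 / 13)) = -76800 * sqrt(17) / 3757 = -84.28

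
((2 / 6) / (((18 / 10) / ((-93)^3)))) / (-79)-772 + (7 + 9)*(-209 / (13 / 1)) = 879395 / 1027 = 856.28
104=104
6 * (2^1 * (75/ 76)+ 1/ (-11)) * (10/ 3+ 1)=10231/ 209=48.95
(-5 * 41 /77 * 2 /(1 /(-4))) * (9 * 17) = 250920 /77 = 3258.70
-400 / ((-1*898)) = 200 / 449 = 0.45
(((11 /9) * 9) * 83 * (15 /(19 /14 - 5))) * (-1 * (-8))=-511280 /17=-30075.29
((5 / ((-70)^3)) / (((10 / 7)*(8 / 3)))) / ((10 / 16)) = -3 / 490000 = -0.00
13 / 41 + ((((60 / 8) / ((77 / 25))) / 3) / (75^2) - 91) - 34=-35426119 / 284130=-124.68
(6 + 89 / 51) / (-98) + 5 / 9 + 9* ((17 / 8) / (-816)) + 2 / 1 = 2354021 / 959616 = 2.45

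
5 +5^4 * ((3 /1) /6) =635 /2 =317.50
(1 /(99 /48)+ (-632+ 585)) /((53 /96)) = -49120 /583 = -84.25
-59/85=-0.69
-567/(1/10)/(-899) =6.31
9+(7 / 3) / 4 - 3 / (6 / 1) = 109 / 12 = 9.08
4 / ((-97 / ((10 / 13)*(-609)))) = 24360 / 1261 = 19.32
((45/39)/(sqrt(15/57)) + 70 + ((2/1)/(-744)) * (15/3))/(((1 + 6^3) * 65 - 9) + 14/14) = sqrt(95)/61087 + 205/41292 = 0.01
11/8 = 1.38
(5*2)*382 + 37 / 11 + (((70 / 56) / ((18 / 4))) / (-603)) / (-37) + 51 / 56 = 473032848187 / 123692184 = 3824.27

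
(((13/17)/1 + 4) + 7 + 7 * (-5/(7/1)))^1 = 115/17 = 6.76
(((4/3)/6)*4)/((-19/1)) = -8/171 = -0.05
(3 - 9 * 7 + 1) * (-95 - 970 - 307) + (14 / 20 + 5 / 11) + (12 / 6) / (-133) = 1184285911 / 14630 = 80949.14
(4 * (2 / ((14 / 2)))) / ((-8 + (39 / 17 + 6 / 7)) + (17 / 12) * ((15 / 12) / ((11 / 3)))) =-23936 / 91437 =-0.26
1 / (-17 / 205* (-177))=205 / 3009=0.07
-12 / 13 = -0.92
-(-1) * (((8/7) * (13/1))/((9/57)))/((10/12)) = 112.91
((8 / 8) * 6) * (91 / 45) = 182 / 15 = 12.13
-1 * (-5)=5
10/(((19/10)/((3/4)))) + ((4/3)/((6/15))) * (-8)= -1295/57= -22.72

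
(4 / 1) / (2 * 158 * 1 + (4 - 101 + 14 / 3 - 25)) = 3 / 149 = 0.02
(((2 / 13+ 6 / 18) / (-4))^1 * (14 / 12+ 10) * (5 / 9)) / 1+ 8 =61027 / 8424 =7.24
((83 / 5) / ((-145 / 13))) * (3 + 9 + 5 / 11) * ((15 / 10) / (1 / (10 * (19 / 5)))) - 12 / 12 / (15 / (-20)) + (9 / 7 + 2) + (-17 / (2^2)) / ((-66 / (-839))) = -493916391 / 446600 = -1105.95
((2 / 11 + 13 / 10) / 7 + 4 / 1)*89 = 288627 / 770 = 374.84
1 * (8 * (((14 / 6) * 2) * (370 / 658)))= 2960 / 141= 20.99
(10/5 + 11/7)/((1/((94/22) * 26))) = 30550/77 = 396.75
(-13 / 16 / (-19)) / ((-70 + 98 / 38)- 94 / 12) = -39 / 68632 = -0.00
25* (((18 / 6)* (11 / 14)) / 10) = 165 / 28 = 5.89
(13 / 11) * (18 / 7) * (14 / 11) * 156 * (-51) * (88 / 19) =-29787264 / 209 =-142522.79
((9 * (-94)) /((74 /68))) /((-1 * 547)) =28764 /20239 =1.42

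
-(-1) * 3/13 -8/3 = -2.44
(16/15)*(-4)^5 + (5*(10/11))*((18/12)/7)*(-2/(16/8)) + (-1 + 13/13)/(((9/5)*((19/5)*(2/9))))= -1262693/1155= -1093.24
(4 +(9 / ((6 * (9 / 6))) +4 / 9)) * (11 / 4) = 539 / 36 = 14.97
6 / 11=0.55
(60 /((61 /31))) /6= 310 /61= 5.08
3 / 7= 0.43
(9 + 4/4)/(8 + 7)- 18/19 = -16/57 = -0.28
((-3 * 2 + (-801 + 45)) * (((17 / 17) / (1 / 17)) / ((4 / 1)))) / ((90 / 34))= -36703 / 30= -1223.43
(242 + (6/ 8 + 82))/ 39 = 433/ 52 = 8.33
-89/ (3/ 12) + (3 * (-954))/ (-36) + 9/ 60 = -5527/ 20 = -276.35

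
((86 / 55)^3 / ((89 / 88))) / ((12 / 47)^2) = 702523852 / 12115125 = 57.99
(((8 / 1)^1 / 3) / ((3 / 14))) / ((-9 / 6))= -224 / 27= -8.30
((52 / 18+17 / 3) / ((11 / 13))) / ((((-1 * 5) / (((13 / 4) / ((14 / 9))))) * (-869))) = 169 / 34760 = 0.00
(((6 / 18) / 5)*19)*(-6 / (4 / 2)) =-19 / 5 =-3.80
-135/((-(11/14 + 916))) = 378/2567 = 0.15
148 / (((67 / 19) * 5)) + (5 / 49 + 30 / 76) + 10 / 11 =67241709 / 6861470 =9.80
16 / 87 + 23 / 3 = 7.85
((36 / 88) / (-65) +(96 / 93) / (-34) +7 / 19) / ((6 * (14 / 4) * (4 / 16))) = 9500866 / 150345195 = 0.06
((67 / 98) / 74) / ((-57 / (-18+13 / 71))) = 84755 / 29348844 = 0.00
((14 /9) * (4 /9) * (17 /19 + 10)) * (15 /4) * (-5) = -8050 /57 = -141.23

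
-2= -2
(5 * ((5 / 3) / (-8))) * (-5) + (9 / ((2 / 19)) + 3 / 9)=2185 / 24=91.04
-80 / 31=-2.58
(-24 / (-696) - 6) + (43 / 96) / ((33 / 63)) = -52167 / 10208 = -5.11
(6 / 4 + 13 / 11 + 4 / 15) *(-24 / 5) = -3892 / 275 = -14.15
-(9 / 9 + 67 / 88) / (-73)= 155 / 6424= 0.02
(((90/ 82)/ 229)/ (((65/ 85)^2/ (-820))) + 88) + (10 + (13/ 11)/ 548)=91.28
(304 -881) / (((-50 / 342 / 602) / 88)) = 209079319.68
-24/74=-12/37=-0.32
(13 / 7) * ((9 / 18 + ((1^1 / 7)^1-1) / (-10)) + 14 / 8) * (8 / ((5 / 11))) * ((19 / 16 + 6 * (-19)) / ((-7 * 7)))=16880721 / 96040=175.77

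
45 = 45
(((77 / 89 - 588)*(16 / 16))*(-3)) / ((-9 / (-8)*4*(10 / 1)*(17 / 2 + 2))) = 2986 / 801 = 3.73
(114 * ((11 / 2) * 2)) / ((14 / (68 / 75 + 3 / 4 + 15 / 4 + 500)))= 15844499 / 350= 45270.00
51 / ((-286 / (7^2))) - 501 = -145785 / 286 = -509.74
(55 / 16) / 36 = 55 / 576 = 0.10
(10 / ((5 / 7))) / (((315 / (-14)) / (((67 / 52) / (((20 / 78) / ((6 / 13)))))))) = -469 / 325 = -1.44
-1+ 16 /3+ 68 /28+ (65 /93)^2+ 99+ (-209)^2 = 2651011501 /60543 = 43787.25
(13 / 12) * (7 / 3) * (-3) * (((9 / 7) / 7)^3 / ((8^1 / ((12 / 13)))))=-729 / 134456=-0.01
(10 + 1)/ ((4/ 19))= 209/ 4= 52.25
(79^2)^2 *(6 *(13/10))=1519053159/5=303810631.80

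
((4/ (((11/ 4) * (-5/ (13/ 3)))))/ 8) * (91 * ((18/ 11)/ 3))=-4732/ 605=-7.82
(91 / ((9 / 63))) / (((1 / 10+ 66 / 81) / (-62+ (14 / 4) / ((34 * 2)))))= -55731375 / 1292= -43135.74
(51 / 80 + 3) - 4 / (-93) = 27383 / 7440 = 3.68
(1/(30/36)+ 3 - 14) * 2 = -98/5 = -19.60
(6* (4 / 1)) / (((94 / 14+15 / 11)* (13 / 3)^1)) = 0.69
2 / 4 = 1 / 2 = 0.50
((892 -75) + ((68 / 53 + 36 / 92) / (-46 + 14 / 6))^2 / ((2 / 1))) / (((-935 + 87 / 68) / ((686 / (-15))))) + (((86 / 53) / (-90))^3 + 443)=3777036327493192303284356 / 7819685043171213070125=483.02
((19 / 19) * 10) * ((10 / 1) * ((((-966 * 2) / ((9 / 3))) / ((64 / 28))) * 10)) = -281750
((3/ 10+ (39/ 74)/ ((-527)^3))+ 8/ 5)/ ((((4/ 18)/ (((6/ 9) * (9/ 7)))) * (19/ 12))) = 16668717427548/ 3601266117715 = 4.63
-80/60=-4/3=-1.33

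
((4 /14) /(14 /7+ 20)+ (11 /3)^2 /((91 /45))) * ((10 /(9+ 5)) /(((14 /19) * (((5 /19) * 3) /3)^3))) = 434490214 /1226225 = 354.33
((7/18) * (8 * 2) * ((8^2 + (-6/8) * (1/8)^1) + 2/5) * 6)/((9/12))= 144046/45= 3201.02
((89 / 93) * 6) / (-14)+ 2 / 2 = 128 / 217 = 0.59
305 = 305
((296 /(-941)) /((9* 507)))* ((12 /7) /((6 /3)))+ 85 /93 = 283848413 /310583637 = 0.91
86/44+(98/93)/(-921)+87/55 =33308237/9421830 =3.54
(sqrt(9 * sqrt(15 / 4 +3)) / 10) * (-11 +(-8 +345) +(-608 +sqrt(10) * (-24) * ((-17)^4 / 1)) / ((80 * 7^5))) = 3 * sqrt(2) * 3^(3 / 4) * (54790744 - 250563 * sqrt(10)) / 3361400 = 155.36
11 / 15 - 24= -349 / 15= -23.27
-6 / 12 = -1 / 2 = -0.50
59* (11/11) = 59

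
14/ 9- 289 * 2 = -5188/ 9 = -576.44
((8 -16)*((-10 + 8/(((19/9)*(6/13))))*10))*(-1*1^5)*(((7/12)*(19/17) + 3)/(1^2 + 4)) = -5960/57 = -104.56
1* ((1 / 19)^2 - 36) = -12995 / 361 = -36.00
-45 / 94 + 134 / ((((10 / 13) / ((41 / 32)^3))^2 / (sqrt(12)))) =-45 / 94 + 53785430320843 * sqrt(3) / 26843545600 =3469.97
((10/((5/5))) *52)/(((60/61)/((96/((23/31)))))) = 1573312/23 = 68404.87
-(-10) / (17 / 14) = 140 / 17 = 8.24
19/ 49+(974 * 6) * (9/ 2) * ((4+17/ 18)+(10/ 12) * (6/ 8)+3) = 225359.64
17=17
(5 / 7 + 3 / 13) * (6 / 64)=129 / 1456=0.09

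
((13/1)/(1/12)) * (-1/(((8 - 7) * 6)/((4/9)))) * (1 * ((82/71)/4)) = -2132/639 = -3.34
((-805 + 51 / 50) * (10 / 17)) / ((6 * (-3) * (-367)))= -0.07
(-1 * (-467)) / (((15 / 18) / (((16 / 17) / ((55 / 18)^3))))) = 261460224 / 14141875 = 18.49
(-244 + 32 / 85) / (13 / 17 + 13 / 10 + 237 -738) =41416 / 84819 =0.49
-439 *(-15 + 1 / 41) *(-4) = -1078184 / 41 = -26297.17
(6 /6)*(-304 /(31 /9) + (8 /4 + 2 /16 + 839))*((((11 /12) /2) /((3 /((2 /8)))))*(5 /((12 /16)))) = 3423035 /17856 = 191.70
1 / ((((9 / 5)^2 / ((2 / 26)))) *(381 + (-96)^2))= 25 / 10105641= 0.00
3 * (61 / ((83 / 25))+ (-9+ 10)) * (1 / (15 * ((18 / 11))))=2948 / 1245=2.37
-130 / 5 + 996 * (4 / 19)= 183.68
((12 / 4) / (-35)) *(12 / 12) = -3 / 35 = -0.09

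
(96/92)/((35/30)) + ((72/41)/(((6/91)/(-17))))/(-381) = 2.08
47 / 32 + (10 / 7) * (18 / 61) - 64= -848667 / 13664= -62.11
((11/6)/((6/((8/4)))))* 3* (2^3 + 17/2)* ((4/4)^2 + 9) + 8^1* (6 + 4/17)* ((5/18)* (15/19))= 607445/1938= 313.44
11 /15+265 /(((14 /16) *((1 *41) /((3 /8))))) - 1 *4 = -2138 /4305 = -0.50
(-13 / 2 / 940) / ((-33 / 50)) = 65 / 6204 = 0.01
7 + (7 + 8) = 22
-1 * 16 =-16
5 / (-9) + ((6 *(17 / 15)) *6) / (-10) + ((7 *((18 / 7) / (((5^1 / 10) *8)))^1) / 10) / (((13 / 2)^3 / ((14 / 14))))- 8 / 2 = -4267961 / 494325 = -8.63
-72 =-72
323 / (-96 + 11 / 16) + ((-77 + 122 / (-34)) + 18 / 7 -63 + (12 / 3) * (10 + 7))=-13865717 / 181475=-76.41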